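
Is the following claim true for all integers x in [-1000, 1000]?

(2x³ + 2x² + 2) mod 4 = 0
The claim fails at x = 0:
x = 0: LHS = (2·0³ + 2·0² + 2) mod 4 = 2 mod 4 = 2; 2 = 0 — FAILS

Because a single integer refutes it, the statement is false.

Answer: False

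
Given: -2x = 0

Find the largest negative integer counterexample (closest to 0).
Testing negative integers from -1 downward:
x = -1: LHS = -2·(-1) = 2; 2 = 0 — FAILS  ← closest negative counterexample to 0

Answer: x = -1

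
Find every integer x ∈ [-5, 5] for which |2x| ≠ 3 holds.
Track d = LHS − RHS over the integers in [-5, 5]. Equality would need d = 0, but d changes sign only between consecutive integers, jumping over 0:
x = -2: LHS = |2·(-2)| = |-4| = 4; 4 ≠ 3 — holds  (d = 1)
x = -1: LHS = |2·(-1)| = |-2| = 2; 2 ≠ 3 — holds  (d = -1)
x = 1: LHS = |2·1| = |2| = 2; 2 ≠ 3 — holds  (d = -1)
x = 2: LHS = |2·2| = |4| = 4; 4 ≠ 3 — holds  (d = 1)
Away from these crossings d keeps a constant sign, and checking every integer in [-5, 5] confirms d ≠ 0 throughout. Hence the two sides are never equal, so the relation holds for every integer in [-5, 5].

Answer: All integers in [-5, 5]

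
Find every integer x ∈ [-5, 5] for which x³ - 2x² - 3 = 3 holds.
Track d = LHS − RHS over the integers in [-5, 5]. Equality would need d = 0, but d changes sign only between consecutive integers, jumping over 0:
x = 2: LHS = 2³ - 2·2² - 3 = -3; -3 = 3 — FAILS  (d = -6)
x = 3: LHS = 3³ - 2·3² - 3 = 6; 6 = 3 — FAILS  (d = 3)
Away from these crossings d keeps a constant sign, and checking every integer in [-5, 5] confirms d ≠ 0 throughout. Hence the two sides are never equal, so the claimed relation (=) fails for every integer in [-5, 5].

Answer: None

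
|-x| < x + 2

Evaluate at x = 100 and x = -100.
x = 100: LHS = |-100| = 100, RHS = 100 + 2 = 102; 100 < 102 — holds
x = -100: LHS = |-(-100)| = |100| = 100, RHS = (-100) + 2 = -98; 100 < -98 — FAILS

Answer: Partially: holds for x = 100, fails for x = -100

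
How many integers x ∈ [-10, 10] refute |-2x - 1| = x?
Counterexamples in [-10, 10]: {-10, -9, -8, -7, -6, -5, -4, -3, -2, -1, 0, 1, 2, 3, 4, 5, 6, 7, 8, 9, 10}.

Counting them gives 21 values.

Answer: 21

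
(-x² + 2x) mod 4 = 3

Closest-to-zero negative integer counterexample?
Testing negative integers from -1 downward:
x = -1: LHS = (-(-1)² + 2·(-1)) mod 4 = (-3) mod 4 = 1; 1 = 3 — FAILS  ← closest negative counterexample to 0

Answer: x = -1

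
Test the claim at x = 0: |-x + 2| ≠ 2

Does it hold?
x = 0: LHS = |-0 + 2| = |2| = 2; 2 ≠ 2 — FAILS

The relation fails at x = 0, so x = 0 is a counterexample.

Answer: No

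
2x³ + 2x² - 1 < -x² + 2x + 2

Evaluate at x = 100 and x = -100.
x = 100: LHS = 2·100³ + 2·100² - 1 = 2019999, RHS = -100² + 2·100 + 2 = -9798; 2019999 < -9798 — FAILS
x = -100: LHS = 2·(-100)³ + 2·(-100)² - 1 = -1980001, RHS = -(-100)² + 2·(-100) + 2 = -10198; -1980001 < -10198 — holds

Answer: Partially: fails for x = 100, holds for x = -100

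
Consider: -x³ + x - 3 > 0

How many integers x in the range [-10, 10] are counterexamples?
Counterexamples in [-10, 10]: {-1, 0, 1, 2, 3, 4, 5, 6, 7, 8, 9, 10}.

Counting them gives 12 values.

Answer: 12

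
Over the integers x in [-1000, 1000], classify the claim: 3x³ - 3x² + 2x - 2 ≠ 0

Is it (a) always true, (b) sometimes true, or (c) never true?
Holds at x = 0: LHS = 3·0³ - 3·0² + 2·0 - 2 = -2; -2 ≠ 0 — holds
Fails at x = 1: LHS = 3·1³ - 3·1² + 2·1 - 2 = 0; 0 ≠ 0 — FAILS
It is satisfied by some integers in the range but not all.

Answer: Sometimes true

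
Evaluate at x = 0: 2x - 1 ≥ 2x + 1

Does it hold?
x = 0: LHS = 2·0 - 1 = -1, RHS = 2·0 + 1 = 1; -1 ≥ 1 — FAILS

The relation fails at x = 0, so x = 0 is a counterexample.

Answer: No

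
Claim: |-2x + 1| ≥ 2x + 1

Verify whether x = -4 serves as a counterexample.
Substitute x = -4 into the relation:
x = -4: LHS = |-2·(-4) + 1| = |9| = 9, RHS = 2·(-4) + 1 = -7; 9 ≥ -7 — holds

The claim holds here, so x = -4 is not a counterexample. (A counterexample exists elsewhere, e.g. x = 1.)

Answer: No, x = -4 is not a counterexample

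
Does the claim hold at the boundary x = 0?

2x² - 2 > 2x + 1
x = 0: LHS = 2·0² - 2 = -2, RHS = 2·0 + 1 = 1; -2 > 1 — FAILS

The relation fails at x = 0, so x = 0 is a counterexample.

Answer: No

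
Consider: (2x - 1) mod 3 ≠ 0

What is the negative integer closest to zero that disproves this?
Testing negative integers from -1 downward:
x = -1: LHS = (2·(-1) - 1) mod 3 = (-3) mod 3 = 0; 0 ≠ 0 — FAILS  ← closest negative counterexample to 0

Answer: x = -1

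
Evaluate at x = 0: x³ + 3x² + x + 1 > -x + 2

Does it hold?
x = 0: LHS = 0³ + 3·0² + 0 + 1 = 1, RHS = -0 + 2 = 2; 1 > 2 — FAILS

The relation fails at x = 0, so x = 0 is a counterexample.

Answer: No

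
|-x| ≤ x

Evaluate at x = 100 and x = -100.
x = 100: LHS = |-100| = 100; 100 ≤ 100 — holds
x = -100: LHS = |-(-100)| = |100| = 100; 100 ≤ -100 — FAILS

Answer: Partially: holds for x = 100, fails for x = -100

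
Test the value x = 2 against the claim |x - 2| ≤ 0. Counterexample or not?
Substitute x = 2 into the relation:
x = 2: LHS = |2 - 2| = |0| = 0; 0 ≤ 0 — holds

The claim holds here, so x = 2 is not a counterexample. (A counterexample exists elsewhere, e.g. x = 0.)

Answer: No, x = 2 is not a counterexample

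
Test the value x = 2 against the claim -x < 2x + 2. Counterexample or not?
Substitute x = 2 into the relation:
x = 2: RHS = 2·2 + 2 = 6; -2 < 6 — holds

The claim holds here, so x = 2 is not a counterexample. (A counterexample exists elsewhere, e.g. x = -1.)

Answer: No, x = 2 is not a counterexample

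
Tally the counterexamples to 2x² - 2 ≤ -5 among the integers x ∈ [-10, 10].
Counterexamples in [-10, 10]: {-10, -9, -8, -7, -6, -5, -4, -3, -2, -1, 0, 1, 2, 3, 4, 5, 6, 7, 8, 9, 10}.

Counting them gives 21 values.

Answer: 21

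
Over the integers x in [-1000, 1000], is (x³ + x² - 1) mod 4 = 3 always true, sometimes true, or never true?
Holds at x = 0: LHS = (0³ + 0² - 1) mod 4 = (-1) mod 4 = 3; 3 = 3 — holds
Fails at x = 1: LHS = (1³ + 1² - 1) mod 4 = 1 mod 4 = 1; 1 = 3 — FAILS
It is satisfied by some integers in the range but not all.

Answer: Sometimes true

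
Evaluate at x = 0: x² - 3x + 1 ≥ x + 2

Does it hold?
x = 0: LHS = 0² - 3·0 + 1 = 1, RHS = 0 + 2 = 2; 1 ≥ 2 — FAILS

The relation fails at x = 0, so x = 0 is a counterexample.

Answer: No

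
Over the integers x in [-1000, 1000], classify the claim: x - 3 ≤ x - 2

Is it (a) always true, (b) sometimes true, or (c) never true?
Over all integers in [-1000, 1000], LHS − RHS is largest at x = 0, where it equals -1:
x = 0: LHS = 0 - 3 = -3, RHS = 0 - 2 = -2; -3 ≤ -2 — holds
At the ends of the range:
x = -1000: LHS = (-1000) - 3 = -1003, RHS = (-1000) - 2 = -1002; -1003 ≤ -1002 — holds
x = 1000: LHS = 1000 - 3 = 997, RHS = 1000 - 2 = 998; 997 ≤ 998 — holds
Hence LHS − RHS is never positive, i.e. LHS ≤ RHS throughout, so the relation holds for every integer in [-1000, 1000].

No counterexample exists.

Answer: Always true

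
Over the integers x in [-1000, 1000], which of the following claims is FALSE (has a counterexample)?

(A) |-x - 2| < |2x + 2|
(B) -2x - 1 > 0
(A) x = 0: LHS = |-0 - 2| = |-2| = 2, RHS = |2·0 + 2| = |2| = 2; 2 < 2 — FAILS
(B) x = 0: LHS = -2·0 - 1 = -1; -1 > 0 — FAILS

Answer: Both A and B are false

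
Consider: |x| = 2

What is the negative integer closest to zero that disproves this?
Testing negative integers from -1 downward:
x = -1: LHS = |-1| = 1; 1 = 2 — FAILS  ← closest negative counterexample to 0

Answer: x = -1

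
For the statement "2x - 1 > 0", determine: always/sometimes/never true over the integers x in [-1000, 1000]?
Holds at x = 1: LHS = 2·1 - 1 = 1; 1 > 0 — holds
Fails at x = 0: LHS = 2·0 - 1 = -1; -1 > 0 — FAILS
It is satisfied by some integers in the range but not all.

Answer: Sometimes true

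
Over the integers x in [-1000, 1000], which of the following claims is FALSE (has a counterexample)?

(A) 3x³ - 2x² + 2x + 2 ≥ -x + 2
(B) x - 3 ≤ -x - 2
(A) x = -1: LHS = 3·(-1)³ - 2·(-1)² + 2·(-1) + 2 = -5, RHS = -(-1) + 2 = 3; -5 ≥ 3 — FAILS
(B) x = 1: LHS = 1 - 3 = -2, RHS = -1 - 2 = -3; -2 ≤ -3 — FAILS

Answer: Both A and B are false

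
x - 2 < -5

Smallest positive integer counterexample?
Testing positive integers:
x = 1: LHS = 1 - 2 = -1; -1 < -5 — FAILS  ← smallest positive counterexample

Answer: x = 1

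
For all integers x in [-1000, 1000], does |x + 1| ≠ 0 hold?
The claim fails at x = -1:
x = -1: LHS = |(-1) + 1| = |0| = 0; 0 ≠ 0 — FAILS

Because a single integer refutes it, the statement is false.

Answer: False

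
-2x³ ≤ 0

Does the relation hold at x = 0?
x = 0: LHS = -2·0³ = 0; 0 ≤ 0 — holds

The relation is satisfied at x = 0.

Answer: Yes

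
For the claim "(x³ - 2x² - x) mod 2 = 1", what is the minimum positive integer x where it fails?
Testing positive integers:
x = 1: LHS = (1³ - 2·1² - 1) mod 2 = (-2) mod 2 = 0; 0 = 1 — FAILS  ← smallest positive counterexample

Answer: x = 1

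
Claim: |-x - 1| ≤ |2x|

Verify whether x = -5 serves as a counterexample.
Substitute x = -5 into the relation:
x = -5: LHS = |-(-5) - 1| = |4| = 4, RHS = |2·(-5)| = |-10| = 10; 4 ≤ 10 — holds

The claim holds here, so x = -5 is not a counterexample. (A counterexample exists elsewhere, e.g. x = 0.)

Answer: No, x = -5 is not a counterexample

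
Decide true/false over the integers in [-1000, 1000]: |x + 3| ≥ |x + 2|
The claim fails at x = -3:
x = -3: LHS = |(-3) + 3| = |0| = 0, RHS = |(-3) + 2| = |-1| = 1; 0 ≥ 1 — FAILS

Because a single integer refutes it, the statement is false.

Answer: False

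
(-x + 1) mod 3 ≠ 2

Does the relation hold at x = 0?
x = 0: LHS = (-0 + 1) mod 3 = 1 mod 3 = 1; 1 ≠ 2 — holds

The relation is satisfied at x = 0.

Answer: Yes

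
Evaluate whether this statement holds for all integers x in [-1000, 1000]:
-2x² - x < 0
The claim fails at x = 0:
x = 0: LHS = -2·0² - 0 = 0; 0 < 0 — FAILS

Because a single integer refutes it, the statement is false.

Answer: False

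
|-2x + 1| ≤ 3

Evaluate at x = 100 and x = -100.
x = 100: LHS = |-2·100 + 1| = |-199| = 199; 199 ≤ 3 — FAILS
x = -100: LHS = |-2·(-100) + 1| = |201| = 201; 201 ≤ 3 — FAILS

Answer: No, fails for both x = 100 and x = -100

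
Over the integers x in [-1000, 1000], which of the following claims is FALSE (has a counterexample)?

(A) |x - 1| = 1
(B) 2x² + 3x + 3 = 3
(A) x = 1: LHS = |1 - 1| = |0| = 0; 0 = 1 — FAILS
(B) x = 1: LHS = 2·1² + 3·1 + 3 = 8; 8 = 3 — FAILS

Answer: Both A and B are false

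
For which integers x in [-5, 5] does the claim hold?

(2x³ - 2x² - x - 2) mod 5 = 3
Holds for: {-5, 0, 5}
Fails for: {-4, -3, -2, -1, 1, 2, 3, 4}

Answer: {-5, 0, 5}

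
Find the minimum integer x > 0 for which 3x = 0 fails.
Testing positive integers:
x = 1: LHS = 3·1 = 3; 3 = 0 — FAILS  ← smallest positive counterexample

Answer: x = 1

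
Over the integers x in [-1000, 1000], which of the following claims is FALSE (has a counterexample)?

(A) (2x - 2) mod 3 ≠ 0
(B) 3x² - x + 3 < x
(A) x = 1: LHS = (2·1 - 2) mod 3 = 0 mod 3 = 0; 0 ≠ 0 — FAILS
(B) x = 0: LHS = 3·0² - 0 + 3 = 3; 3 < 0 — FAILS

Answer: Both A and B are false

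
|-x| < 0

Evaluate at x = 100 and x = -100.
x = 100: LHS = |-100| = 100; 100 < 0 — FAILS
x = -100: LHS = |-(-100)| = |100| = 100; 100 < 0 — FAILS

Answer: No, fails for both x = 100 and x = -100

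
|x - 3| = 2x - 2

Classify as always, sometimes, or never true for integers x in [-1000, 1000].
Track d = LHS − RHS over the integers in [-1000, 1000]. Equality would need d = 0, but d changes sign only between consecutive integers, jumping over 0:
x = 1: LHS = |1 - 3| = |-2| = 2, RHS = 2·1 - 2 = 0; 2 = 0 — FAILS  (d = 2)
x = 2: LHS = |2 - 3| = |-1| = 1, RHS = 2·2 - 2 = 2; 1 = 2 — FAILS  (d = -1)
Away from these crossings d keeps a constant sign, and checking every integer in [-1000, 1000] confirms d ≠ 0 throughout. Hence the two sides are never equal, so the claimed relation (=) fails for every integer in [-1000, 1000].

No integer in the range satisfies it.

Answer: Never true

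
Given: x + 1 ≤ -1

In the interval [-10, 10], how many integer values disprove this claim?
Counterexamples in [-10, 10]: {-1, 0, 1, 2, 3, 4, 5, 6, 7, 8, 9, 10}.

Counting them gives 12 values.

Answer: 12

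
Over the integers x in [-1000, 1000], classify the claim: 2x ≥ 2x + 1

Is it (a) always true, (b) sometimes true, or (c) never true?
Over all integers in [-1000, 1000], LHS − RHS is largest at x = 0, where it equals -1:
x = 0: LHS = 2·0 = 0, RHS = 2·0 + 1 = 1; 0 ≥ 1 — FAILS
At the ends of the range:
x = -1000: LHS = 2·(-1000) = -2000, RHS = 2·(-1000) + 1 = -1999; -2000 ≥ -1999 — FAILS
x = 1000: LHS = 2·1000 = 2000, RHS = 2·1000 + 1 = 2001; 2000 ≥ 2001 — FAILS
Hence LHS − RHS is never zero or positive, i.e. LHS < RHS throughout, so the claimed relation (≥) fails for every integer in [-1000, 1000].

No integer in the range satisfies it.

Answer: Never true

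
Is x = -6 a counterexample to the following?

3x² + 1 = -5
Substitute x = -6 into the relation:
x = -6: LHS = 3·(-6)² + 1 = 109; 109 = -5 — FAILS

Since the claim fails at x = -6, this value is a counterexample.

Answer: Yes, x = -6 is a counterexample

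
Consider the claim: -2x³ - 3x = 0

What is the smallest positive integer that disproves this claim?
Testing positive integers:
x = 1: LHS = -2·1³ - 3·1 = -5; -5 = 0 — FAILS  ← smallest positive counterexample

Answer: x = 1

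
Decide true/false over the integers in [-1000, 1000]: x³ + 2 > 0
The claim fails at x = -2:
x = -2: LHS = (-2)³ + 2 = -6; -6 > 0 — FAILS

Because a single integer refutes it, the statement is false.

Answer: False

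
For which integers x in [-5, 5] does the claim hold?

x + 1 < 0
Holds for: {-5, -4, -3, -2}
Fails for: {-1, 0, 1, 2, 3, 4, 5}

Answer: {-5, -4, -3, -2}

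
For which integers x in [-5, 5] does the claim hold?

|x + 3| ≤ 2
Holds for: {-5, -4, -3, -2, -1}
Fails for: {0, 1, 2, 3, 4, 5}

Answer: {-5, -4, -3, -2, -1}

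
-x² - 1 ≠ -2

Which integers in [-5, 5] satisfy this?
Holds for: {-5, -4, -3, -2, 0, 2, 3, 4, 5}
Fails for: {-1, 1}

Answer: {-5, -4, -3, -2, 0, 2, 3, 4, 5}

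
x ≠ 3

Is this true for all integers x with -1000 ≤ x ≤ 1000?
The claim fails at x = 3:
x = 3: 3 ≠ 3 — FAILS

Because a single integer refutes it, the statement is false.

Answer: False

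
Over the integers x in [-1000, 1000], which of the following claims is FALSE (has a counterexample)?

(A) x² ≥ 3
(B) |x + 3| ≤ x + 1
(A) x = 0: LHS = 0² = 0; 0 ≥ 3 — FAILS
(B) x = 0: LHS = |0 + 3| = |3| = 3, RHS = 0 + 1 = 1; 3 ≤ 1 — FAILS

Answer: Both A and B are false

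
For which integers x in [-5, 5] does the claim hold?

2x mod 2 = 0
For a polynomial with integer coefficients, its value mod 2 depends only on x mod 2, so it suffices to check one representative of each residue class, x = 0, 1:
x = 0: LHS = (2·0) mod 2 = 0 mod 2 = 0; 0 = 0 — holds
x = 1: LHS = (2·1) mod 2 = 2 mod 2 = 0; 0 = 0 — holds
The relation holds in every residue class, so the relation holds for every integer in [-5, 5].

Answer: All integers in [-5, 5]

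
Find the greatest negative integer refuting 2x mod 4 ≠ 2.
Testing negative integers from -1 downward:
x = -1: LHS = (2·(-1)) mod 4 = (-2) mod 4 = 2; 2 ≠ 2 — FAILS  ← closest negative counterexample to 0

Answer: x = -1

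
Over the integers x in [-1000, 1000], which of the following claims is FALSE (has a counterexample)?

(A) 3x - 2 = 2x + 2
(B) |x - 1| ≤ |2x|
(A) x = 0: LHS = 3·0 - 2 = -2, RHS = 2·0 + 2 = 2; -2 = 2 — FAILS
(B) x = 0: LHS = |0 - 1| = |-1| = 1, RHS = |2·0| = |0| = 0; 1 ≤ 0 — FAILS

Answer: Both A and B are false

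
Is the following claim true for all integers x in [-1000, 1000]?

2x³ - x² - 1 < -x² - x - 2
The claim fails at x = 0:
x = 0: LHS = 2·0³ - 0² - 1 = -1, RHS = -0² - 0 - 2 = -2; -1 < -2 — FAILS

Because a single integer refutes it, the statement is false.

Answer: False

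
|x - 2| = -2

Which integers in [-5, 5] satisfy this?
An absolute value is never negative, so the left side is ≥ 0 for every x, while the right side is -2. Tightest case in [-5, 5] is x = 2:
x = 2: LHS = |2 - 2| = |0| = 0; 0 = -2 — FAILS
Hence LHS − RHS is never 0, i.e. the two sides are never equal, so the claimed relation (=) fails for every integer in [-5, 5].

Answer: None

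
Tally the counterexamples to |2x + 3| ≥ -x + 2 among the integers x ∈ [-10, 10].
Counterexamples in [-10, 10]: {-4, -3, -2, -1}.

Counting them gives 4 values.

Answer: 4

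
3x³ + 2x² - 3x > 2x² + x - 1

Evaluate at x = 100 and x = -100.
x = 100: LHS = 3·100³ + 2·100² - 3·100 = 3019700, RHS = 2·100² + 100 - 1 = 20099; 3019700 > 20099 — holds
x = -100: LHS = 3·(-100)³ + 2·(-100)² - 3·(-100) = -2979700, RHS = 2·(-100)² + (-100) - 1 = 19899; -2979700 > 19899 — FAILS

Answer: Partially: holds for x = 100, fails for x = -100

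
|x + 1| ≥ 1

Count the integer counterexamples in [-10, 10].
Counterexamples in [-10, 10]: {-1}.

Counting them gives 1 values.

Answer: 1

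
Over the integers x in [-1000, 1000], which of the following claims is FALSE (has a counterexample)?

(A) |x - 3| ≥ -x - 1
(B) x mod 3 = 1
(A) Over all integers in [-1000, 1000], LHS − RHS is smallest at x = 0, where it equals 4:
x = 0: LHS = |0 - 3| = |-3| = 3, RHS = -0 - 1 = -1; 3 ≥ -1 — holds
At the ends of the range:
x = -1000: LHS = |(-1000) - 3| = |-1003| = 1003, RHS = -(-1000) - 1 = 999; 1003 ≥ 999 — holds
x = 1000: LHS = |1000 - 3| = |997| = 997, RHS = -1000 - 1 = -1001; 997 ≥ -1001 — holds
Hence LHS − RHS is never negative, i.e. LHS ≥ RHS throughout, so the relation holds for every integer in [-1000, 1000].

(B) x = 0: LHS = 0 mod 3 = 0; 0 = 1 — FAILS

Only (B) has a counterexample.

Answer: B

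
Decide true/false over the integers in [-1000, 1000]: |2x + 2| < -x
The claim fails at x = 0:
x = 0: LHS = |2·0 + 2| = |2| = 2, RHS = -0 = 0; 2 < 0 — FAILS

Because a single integer refutes it, the statement is false.

Answer: False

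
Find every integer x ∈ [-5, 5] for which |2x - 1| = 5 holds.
Holds for: {-2, 3}
Fails for: {-5, -4, -3, -1, 0, 1, 2, 4, 5}

Answer: {-2, 3}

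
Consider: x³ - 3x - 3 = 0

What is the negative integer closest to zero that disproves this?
Testing negative integers from -1 downward:
x = -1: LHS = (-1)³ - 3·(-1) - 3 = -1; -1 = 0 — FAILS  ← closest negative counterexample to 0

Answer: x = -1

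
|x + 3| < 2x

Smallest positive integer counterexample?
Testing positive integers:
x = 1: LHS = |1 + 3| = |4| = 4, RHS = 2·1 = 2; 4 < 2 — FAILS  ← smallest positive counterexample

Answer: x = 1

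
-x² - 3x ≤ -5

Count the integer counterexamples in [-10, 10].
Counterexamples in [-10, 10]: {-4, -3, -2, -1, 0, 1}.

Counting them gives 6 values.

Answer: 6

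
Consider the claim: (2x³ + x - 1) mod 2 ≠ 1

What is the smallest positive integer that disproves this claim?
Testing positive integers:
x = 1: LHS = (2·1³ + 1 - 1) mod 2 = 2 mod 2 = 0; 0 ≠ 1 — holds
x = 2: LHS = (2·2³ + 2 - 1) mod 2 = 17 mod 2 = 1; 1 ≠ 1 — FAILS  ← smallest positive counterexample

Answer: x = 2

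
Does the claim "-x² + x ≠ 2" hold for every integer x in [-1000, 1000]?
Over all integers in [-1000, 1000], LHS − RHS is always negative; it is closest to 0 at x = 0, where it equals -2:
x = 0: LHS = -0² + 0 = 0; 0 ≠ 2 — holds
At the ends of the range:
x = -1000: LHS = -(-1000)² + (-1000) = -1001000; -1001000 ≠ 2 — holds
x = 1000: LHS = -1000² + 1000 = -999000; -999000 ≠ 2 — holds
Hence LHS − RHS is never 0, i.e. the two sides are never equal, so the relation holds for every integer in [-1000, 1000].

No counterexample exists.

Answer: True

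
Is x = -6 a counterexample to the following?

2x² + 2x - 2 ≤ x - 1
Substitute x = -6 into the relation:
x = -6: LHS = 2·(-6)² + 2·(-6) - 2 = 58, RHS = (-6) - 1 = -7; 58 ≤ -7 — FAILS

Since the claim fails at x = -6, this value is a counterexample.

Answer: Yes, x = -6 is a counterexample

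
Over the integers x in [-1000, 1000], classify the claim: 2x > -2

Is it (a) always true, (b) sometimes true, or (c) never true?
Holds at x = 0: LHS = 2·0 = 0; 0 > -2 — holds
Fails at x = -1: LHS = 2·(-1) = -2; -2 > -2 — FAILS
It is satisfied by some integers in the range but not all.

Answer: Sometimes true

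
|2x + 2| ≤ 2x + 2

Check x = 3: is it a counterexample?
Substitute x = 3 into the relation:
x = 3: LHS = |2·3 + 2| = |8| = 8, RHS = 2·3 + 2 = 8; 8 ≤ 8 — holds

The claim holds here, so x = 3 is not a counterexample. (A counterexample exists elsewhere, e.g. x = -2.)

Answer: No, x = 3 is not a counterexample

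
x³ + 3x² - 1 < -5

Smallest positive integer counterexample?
Testing positive integers:
x = 1: LHS = 1³ + 3·1² - 1 = 3; 3 < -5 — FAILS  ← smallest positive counterexample

Answer: x = 1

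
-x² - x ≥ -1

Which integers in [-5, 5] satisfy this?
Holds for: {-1, 0}
Fails for: {-5, -4, -3, -2, 1, 2, 3, 4, 5}

Answer: {-1, 0}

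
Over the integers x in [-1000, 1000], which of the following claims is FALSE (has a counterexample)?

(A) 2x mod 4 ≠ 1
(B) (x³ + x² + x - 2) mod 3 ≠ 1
(A) For a polynomial with integer coefficients, its value mod 4 depends only on x mod 4, so it suffices to check one representative of each residue class, x = 0, 1, 2, 3:
x = 0: LHS = (2·0) mod 4 = 0 mod 4 = 0; 0 ≠ 1 — holds
x = 1: LHS = (2·1) mod 4 = 2 mod 4 = 2; 2 ≠ 1 — holds
x = 2: LHS = (2·2) mod 4 = 4 mod 4 = 0; 0 ≠ 1 — holds
x = 3: LHS = (2·3) mod 4 = 6 mod 4 = 2; 2 ≠ 1 — holds
The relation holds in every residue class, so the relation holds for every integer in [-1000, 1000].

(B) x = 0: LHS = (0³ + 0² + 0 - 2) mod 3 = (-2) mod 3 = 1; 1 ≠ 1 — FAILS

Only (B) has a counterexample.

Answer: B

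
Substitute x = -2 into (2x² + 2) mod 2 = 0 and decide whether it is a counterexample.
Substitute x = -2 into the relation:
x = -2: LHS = (2·(-2)² + 2) mod 2 = 10 mod 2 = 0; 0 = 0 — holds

The relation holds at x = -2, so it is not a counterexample.

Answer: No, x = -2 is not a counterexample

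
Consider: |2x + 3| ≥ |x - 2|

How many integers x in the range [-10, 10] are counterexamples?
Counterexamples in [-10, 10]: {-4, -3, -2, -1}.

Counting them gives 4 values.

Answer: 4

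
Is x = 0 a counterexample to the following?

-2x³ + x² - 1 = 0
Substitute x = 0 into the relation:
x = 0: LHS = -2·0³ + 0² - 1 = -1; -1 = 0 — FAILS

Since the claim fails at x = 0, this value is a counterexample.

Answer: Yes, x = 0 is a counterexample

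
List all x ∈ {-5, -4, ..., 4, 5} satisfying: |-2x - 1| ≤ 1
Holds for: {-1, 0}
Fails for: {-5, -4, -3, -2, 1, 2, 3, 4, 5}

Answer: {-1, 0}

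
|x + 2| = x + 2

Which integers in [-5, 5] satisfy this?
Holds for: {-2, -1, 0, 1, 2, 3, 4, 5}
Fails for: {-5, -4, -3}

Answer: {-2, -1, 0, 1, 2, 3, 4, 5}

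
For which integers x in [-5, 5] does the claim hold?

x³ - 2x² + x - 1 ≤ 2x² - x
Holds for: {-5, -4, -3, -2, -1, 0, 1, 2, 3}
Fails for: {4, 5}

Answer: {-5, -4, -3, -2, -1, 0, 1, 2, 3}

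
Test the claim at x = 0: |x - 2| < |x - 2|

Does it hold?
x = 0: LHS = |0 - 2| = |-2| = 2, RHS = |0 - 2| = |-2| = 2; 2 < 2 — FAILS

The relation fails at x = 0, so x = 0 is a counterexample.

Answer: No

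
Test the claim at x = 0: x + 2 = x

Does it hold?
x = 0: LHS = 0 + 2 = 2; 2 = 0 — FAILS

The relation fails at x = 0, so x = 0 is a counterexample.

Answer: No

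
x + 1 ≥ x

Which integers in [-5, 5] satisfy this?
Over all integers in [-5, 5], LHS − RHS is smallest at x = 0, where it equals 1:
x = 0: LHS = 0 + 1 = 1; 1 ≥ 0 — holds
At the ends of the range:
x = -5: LHS = (-5) + 1 = -4; -4 ≥ -5 — holds
x = 5: LHS = 5 + 1 = 6; 6 ≥ 5 — holds
Hence LHS − RHS is never negative, i.e. LHS ≥ RHS throughout, so the relation holds for every integer in [-5, 5].

Answer: All integers in [-5, 5]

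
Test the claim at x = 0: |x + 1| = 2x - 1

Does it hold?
x = 0: LHS = |0 + 1| = |1| = 1, RHS = 2·0 - 1 = -1; 1 = -1 — FAILS

The relation fails at x = 0, so x = 0 is a counterexample.

Answer: No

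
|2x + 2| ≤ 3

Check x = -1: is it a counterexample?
Substitute x = -1 into the relation:
x = -1: LHS = |2·(-1) + 2| = |0| = 0; 0 ≤ 3 — holds

The claim holds here, so x = -1 is not a counterexample. (A counterexample exists elsewhere, e.g. x = 1.)

Answer: No, x = -1 is not a counterexample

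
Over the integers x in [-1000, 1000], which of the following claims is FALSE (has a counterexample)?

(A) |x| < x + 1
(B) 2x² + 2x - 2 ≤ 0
(A) x = -1: LHS = |-1| = 1, RHS = (-1) + 1 = 0; 1 < 0 — FAILS
(B) x = 1: LHS = 2·1² + 2·1 - 2 = 2; 2 ≤ 0 — FAILS

Answer: Both A and B are false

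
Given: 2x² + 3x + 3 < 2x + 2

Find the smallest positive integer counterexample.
Testing positive integers:
x = 1: LHS = 2·1² + 3·1 + 3 = 8, RHS = 2·1 + 2 = 4; 8 < 4 — FAILS  ← smallest positive counterexample

Answer: x = 1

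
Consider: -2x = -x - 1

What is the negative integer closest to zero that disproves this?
Testing negative integers from -1 downward:
x = -1: LHS = -2·(-1) = 2, RHS = -(-1) - 1 = 0; 2 = 0 — FAILS  ← closest negative counterexample to 0

Answer: x = -1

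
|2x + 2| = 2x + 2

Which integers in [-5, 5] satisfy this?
Holds for: {-1, 0, 1, 2, 3, 4, 5}
Fails for: {-5, -4, -3, -2}

Answer: {-1, 0, 1, 2, 3, 4, 5}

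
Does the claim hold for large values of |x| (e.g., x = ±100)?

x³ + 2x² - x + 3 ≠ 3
x = 100: LHS = 100³ + 2·100² - 100 + 3 = 1019903; 1019903 ≠ 3 — holds
x = -100: LHS = (-100)³ + 2·(-100)² - (-100) + 3 = -979897; -979897 ≠ 3 — holds

Answer: Yes, holds for both x = 100 and x = -100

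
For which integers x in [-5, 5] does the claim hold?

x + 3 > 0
Holds for: {-2, -1, 0, 1, 2, 3, 4, 5}
Fails for: {-5, -4, -3}

Answer: {-2, -1, 0, 1, 2, 3, 4, 5}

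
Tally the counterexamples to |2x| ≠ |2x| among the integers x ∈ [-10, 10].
Counterexamples in [-10, 10]: {-10, -9, -8, -7, -6, -5, -4, -3, -2, -1, 0, 1, 2, 3, 4, 5, 6, 7, 8, 9, 10}.

Counting them gives 21 values.

Answer: 21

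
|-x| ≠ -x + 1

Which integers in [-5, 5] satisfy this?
Track d = LHS − RHS over the integers in [-5, 5]. Equality would need d = 0, but d changes sign only between consecutive integers, jumping over 0:
x = 0: LHS = |-0| = |0| = 0, RHS = -0 + 1 = 1; 0 ≠ 1 — holds  (d = -1)
x = 1: LHS = |-1| = 1, RHS = -1 + 1 = 0; 1 ≠ 0 — holds  (d = 1)
Away from these crossings d keeps a constant sign, and checking every integer in [-5, 5] confirms d ≠ 0 throughout. Hence the two sides are never equal, so the relation holds for every integer in [-5, 5].

Answer: All integers in [-5, 5]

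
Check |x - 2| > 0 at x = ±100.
x = 100: LHS = |100 - 2| = |98| = 98; 98 > 0 — holds
x = -100: LHS = |(-100) - 2| = |-102| = 102; 102 > 0 — holds

Answer: Yes, holds for both x = 100 and x = -100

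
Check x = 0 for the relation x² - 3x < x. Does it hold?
x = 0: LHS = 0² - 3·0 = 0; 0 < 0 — FAILS

The relation fails at x = 0, so x = 0 is a counterexample.

Answer: No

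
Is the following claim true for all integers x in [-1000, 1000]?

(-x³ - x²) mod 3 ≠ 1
The claim fails at x = 1:
x = 1: LHS = (-1³ - 1²) mod 3 = (-2) mod 3 = 1; 1 ≠ 1 — FAILS

Because a single integer refutes it, the statement is false.

Answer: False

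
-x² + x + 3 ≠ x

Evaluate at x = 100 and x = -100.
x = 100: LHS = -100² + 100 + 3 = -9897; -9897 ≠ 100 — holds
x = -100: LHS = -(-100)² + (-100) + 3 = -10097; -10097 ≠ -100 — holds

Answer: Yes, holds for both x = 100 and x = -100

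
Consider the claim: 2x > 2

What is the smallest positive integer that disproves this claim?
Testing positive integers:
x = 1: LHS = 2·1 = 2; 2 > 2 — FAILS  ← smallest positive counterexample

Answer: x = 1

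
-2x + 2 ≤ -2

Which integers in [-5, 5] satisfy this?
Holds for: {2, 3, 4, 5}
Fails for: {-5, -4, -3, -2, -1, 0, 1}

Answer: {2, 3, 4, 5}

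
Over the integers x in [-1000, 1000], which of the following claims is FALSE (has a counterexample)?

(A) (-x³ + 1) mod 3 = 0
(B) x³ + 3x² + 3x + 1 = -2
(A) x = 0: LHS = (-0³ + 1) mod 3 = 1 mod 3 = 1; 1 = 0 — FAILS
(B) x = 0: LHS = 0³ + 3·0² + 3·0 + 1 = 1; 1 = -2 — FAILS

Answer: Both A and B are false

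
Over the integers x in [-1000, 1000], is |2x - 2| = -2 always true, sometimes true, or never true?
An absolute value is never negative, so the left side is ≥ 0 for every x, while the right side is -2. Tightest case in [-1000, 1000] is x = 1:
x = 1: LHS = |2·1 - 2| = |0| = 0; 0 = -2 — FAILS
Hence LHS − RHS is never 0, i.e. the two sides are never equal, so the claimed relation (=) fails for every integer in [-1000, 1000].

No integer in the range satisfies it.

Answer: Never true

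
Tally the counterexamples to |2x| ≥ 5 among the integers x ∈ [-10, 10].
Counterexamples in [-10, 10]: {-2, -1, 0, 1, 2}.

Counting them gives 5 values.

Answer: 5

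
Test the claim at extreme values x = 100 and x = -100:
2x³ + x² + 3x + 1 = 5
x = 100: LHS = 2·100³ + 100² + 3·100 + 1 = 2010301; 2010301 = 5 — FAILS
x = -100: LHS = 2·(-100)³ + (-100)² + 3·(-100) + 1 = -1990299; -1990299 = 5 — FAILS

Answer: No, fails for both x = 100 and x = -100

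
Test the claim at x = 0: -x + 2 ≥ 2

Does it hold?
x = 0: LHS = -0 + 2 = 2; 2 ≥ 2 — holds

The relation is satisfied at x = 0.

Answer: Yes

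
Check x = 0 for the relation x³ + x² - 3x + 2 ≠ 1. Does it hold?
x = 0: LHS = 0³ + 0² - 3·0 + 2 = 2; 2 ≠ 1 — holds

The relation is satisfied at x = 0.

Answer: Yes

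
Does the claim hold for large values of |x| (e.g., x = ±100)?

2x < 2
x = 100: LHS = 2·100 = 200; 200 < 2 — FAILS
x = -100: LHS = 2·(-100) = -200; -200 < 2 — holds

Answer: Partially: fails for x = 100, holds for x = -100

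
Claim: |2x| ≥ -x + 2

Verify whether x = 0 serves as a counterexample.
Substitute x = 0 into the relation:
x = 0: LHS = |2·0| = |0| = 0, RHS = -0 + 2 = 2; 0 ≥ 2 — FAILS

Since the claim fails at x = 0, this value is a counterexample.

Answer: Yes, x = 0 is a counterexample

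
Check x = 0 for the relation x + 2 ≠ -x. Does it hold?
x = 0: LHS = 0 + 2 = 2, RHS = -0 = 0; 2 ≠ 0 — holds

The relation is satisfied at x = 0.

Answer: Yes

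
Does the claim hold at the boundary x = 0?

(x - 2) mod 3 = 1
x = 0: LHS = (0 - 2) mod 3 = (-2) mod 3 = 1; 1 = 1 — holds

The relation is satisfied at x = 0.

Answer: Yes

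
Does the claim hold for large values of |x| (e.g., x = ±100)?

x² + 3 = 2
x = 100: LHS = 100² + 3 = 10003; 10003 = 2 — FAILS
x = -100: LHS = (-100)² + 3 = 10003; 10003 = 2 — FAILS

Answer: No, fails for both x = 100 and x = -100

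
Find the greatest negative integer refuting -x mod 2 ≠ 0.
Testing negative integers from -1 downward:
x = -1: LHS = (-(-1)) mod 2 = 1 mod 2 = 1; 1 ≠ 0 — holds
x = -2: LHS = (-(-2)) mod 2 = 2 mod 2 = 0; 0 ≠ 0 — FAILS  ← closest negative counterexample to 0

Answer: x = -2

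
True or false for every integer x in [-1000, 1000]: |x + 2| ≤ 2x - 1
The claim fails at x = 0:
x = 0: LHS = |0 + 2| = |2| = 2, RHS = 2·0 - 1 = -1; 2 ≤ -1 — FAILS

Because a single integer refutes it, the statement is false.

Answer: False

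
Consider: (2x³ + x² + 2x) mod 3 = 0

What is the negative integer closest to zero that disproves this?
Testing negative integers from -1 downward:
x = -1: LHS = (2·(-1)³ + (-1)² + 2·(-1)) mod 3 = (-3) mod 3 = 0; 0 = 0 — holds
x = -2: LHS = (2·(-2)³ + (-2)² + 2·(-2)) mod 3 = (-16) mod 3 = 2; 2 = 0 — FAILS  ← closest negative counterexample to 0

Answer: x = -2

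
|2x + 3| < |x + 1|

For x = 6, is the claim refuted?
Substitute x = 6 into the relation:
x = 6: LHS = |2·6 + 3| = |15| = 15, RHS = |6 + 1| = |7| = 7; 15 < 7 — FAILS

Since the claim fails at x = 6, this value is a counterexample.

Answer: Yes, x = 6 is a counterexample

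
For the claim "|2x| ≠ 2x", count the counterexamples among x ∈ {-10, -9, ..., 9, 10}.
Counterexamples in [-10, 10]: {0, 1, 2, 3, 4, 5, 6, 7, 8, 9, 10}.

Counting them gives 11 values.

Answer: 11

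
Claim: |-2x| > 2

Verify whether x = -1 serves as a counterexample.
Substitute x = -1 into the relation:
x = -1: LHS = |-2·(-1)| = |2| = 2; 2 > 2 — FAILS

Since the claim fails at x = -1, this value is a counterexample.

Answer: Yes, x = -1 is a counterexample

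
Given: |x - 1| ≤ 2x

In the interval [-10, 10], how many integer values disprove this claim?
Counterexamples in [-10, 10]: {-10, -9, -8, -7, -6, -5, -4, -3, -2, -1, 0}.

Counting them gives 11 values.

Answer: 11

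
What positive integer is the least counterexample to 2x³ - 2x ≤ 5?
Testing positive integers:
x = 1: LHS = 2·1³ - 2·1 = 0; 0 ≤ 5 — holds
x = 2: LHS = 2·2³ - 2·2 = 12; 12 ≤ 5 — FAILS  ← smallest positive counterexample

Answer: x = 2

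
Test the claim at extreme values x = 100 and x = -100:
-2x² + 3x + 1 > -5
x = 100: LHS = -2·100² + 3·100 + 1 = -19699; -19699 > -5 — FAILS
x = -100: LHS = -2·(-100)² + 3·(-100) + 1 = -20299; -20299 > -5 — FAILS

Answer: No, fails for both x = 100 and x = -100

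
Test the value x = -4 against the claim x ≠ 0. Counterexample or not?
Substitute x = -4 into the relation:
x = -4: -4 ≠ 0 — holds

The claim holds here, so x = -4 is not a counterexample. (A counterexample exists elsewhere, e.g. x = 0.)

Answer: No, x = -4 is not a counterexample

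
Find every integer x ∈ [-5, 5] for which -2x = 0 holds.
Holds for: {0}
Fails for: {-5, -4, -3, -2, -1, 1, 2, 3, 4, 5}

Answer: {0}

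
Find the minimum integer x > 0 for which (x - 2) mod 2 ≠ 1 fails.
Testing positive integers:
x = 1: LHS = (1 - 2) mod 2 = (-1) mod 2 = 1; 1 ≠ 1 — FAILS  ← smallest positive counterexample

Answer: x = 1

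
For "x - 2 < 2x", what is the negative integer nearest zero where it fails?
Testing negative integers from -1 downward:
x = -1: LHS = (-1) - 2 = -3, RHS = 2·(-1) = -2; -3 < -2 — holds
x = -2: LHS = (-2) - 2 = -4, RHS = 2·(-2) = -4; -4 < -4 — FAILS  ← closest negative counterexample to 0

Answer: x = -2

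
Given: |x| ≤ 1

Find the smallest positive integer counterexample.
Testing positive integers:
x = 1: LHS = |1| = 1; 1 ≤ 1 — holds
x = 2: LHS = |2| = 2; 2 ≤ 1 — FAILS  ← smallest positive counterexample

Answer: x = 2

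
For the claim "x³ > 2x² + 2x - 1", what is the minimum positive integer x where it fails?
Testing positive integers:
x = 1: LHS = 1³ = 1, RHS = 2·1² + 2·1 - 1 = 3; 1 > 3 — FAILS  ← smallest positive counterexample

Answer: x = 1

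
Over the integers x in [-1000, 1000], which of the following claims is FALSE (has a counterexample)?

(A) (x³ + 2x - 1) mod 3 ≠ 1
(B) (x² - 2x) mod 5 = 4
(A) For a polynomial with integer coefficients, its value mod 3 depends only on x mod 3, so it suffices to check one representative of each residue class, x = 0, 1, 2:
x = 0: LHS = (0³ + 2·0 - 1) mod 3 = (-1) mod 3 = 2; 2 ≠ 1 — holds
x = 1: LHS = (1³ + 2·1 - 1) mod 3 = 2 mod 3 = 2; 2 ≠ 1 — holds
x = 2: LHS = (2³ + 2·2 - 1) mod 3 = 11 mod 3 = 2; 2 ≠ 1 — holds
The relation holds in every residue class, so the relation holds for every integer in [-1000, 1000].

(B) x = 0: LHS = (0² - 2·0) mod 5 = 0 mod 5 = 0; 0 = 4 — FAILS

Only (B) has a counterexample.

Answer: B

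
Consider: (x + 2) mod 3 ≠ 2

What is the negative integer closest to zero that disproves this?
Testing negative integers from -1 downward:
x = -1: LHS = ((-1) + 2) mod 3 = 1 mod 3 = 1; 1 ≠ 2 — holds
x = -2: LHS = ((-2) + 2) mod 3 = 0 mod 3 = 0; 0 ≠ 2 — holds
x = -3: LHS = ((-3) + 2) mod 3 = (-1) mod 3 = 2; 2 ≠ 2 — FAILS  ← closest negative counterexample to 0

Answer: x = -3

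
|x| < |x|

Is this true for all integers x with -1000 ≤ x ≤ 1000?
The claim fails at x = 0:
x = 0: LHS = |0| = 0, RHS = |0| = 0; 0 < 0 — FAILS

Because a single integer refutes it, the statement is false.

Answer: False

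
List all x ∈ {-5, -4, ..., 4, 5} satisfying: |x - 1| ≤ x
Holds for: {1, 2, 3, 4, 5}
Fails for: {-5, -4, -3, -2, -1, 0}

Answer: {1, 2, 3, 4, 5}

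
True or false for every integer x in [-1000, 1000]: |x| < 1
The claim fails at x = 1:
x = 1: LHS = |1| = 1; 1 < 1 — FAILS

Because a single integer refutes it, the statement is false.

Answer: False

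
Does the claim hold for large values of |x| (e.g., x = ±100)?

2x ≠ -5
x = 100: LHS = 2·100 = 200; 200 ≠ -5 — holds
x = -100: LHS = 2·(-100) = -200; -200 ≠ -5 — holds

Answer: Yes, holds for both x = 100 and x = -100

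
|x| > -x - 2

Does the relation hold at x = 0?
x = 0: LHS = |0| = 0, RHS = -0 - 2 = -2; 0 > -2 — holds

The relation is satisfied at x = 0.

Answer: Yes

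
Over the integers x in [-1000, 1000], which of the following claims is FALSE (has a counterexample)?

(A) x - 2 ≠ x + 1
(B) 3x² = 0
(A) Over all integers in [-1000, 1000], LHS − RHS is always negative; it is closest to 0 at x = 0, where it equals -3:
x = 0: LHS = 0 - 2 = -2, RHS = 0 + 1 = 1; -2 ≠ 1 — holds
At the ends of the range:
x = -1000: LHS = (-1000) - 2 = -1002, RHS = (-1000) + 1 = -999; -1002 ≠ -999 — holds
x = 1000: LHS = 1000 - 2 = 998, RHS = 1000 + 1 = 1001; 998 ≠ 1001 — holds
Hence LHS − RHS is never 0, i.e. the two sides are never equal, so the relation holds for every integer in [-1000, 1000].

(B) x = 1: LHS = 3·1² = 3; 3 = 0 — FAILS

Only (B) has a counterexample.

Answer: B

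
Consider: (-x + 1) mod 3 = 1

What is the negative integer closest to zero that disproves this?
Testing negative integers from -1 downward:
x = -1: LHS = (-(-1) + 1) mod 3 = 2 mod 3 = 2; 2 = 1 — FAILS  ← closest negative counterexample to 0

Answer: x = -1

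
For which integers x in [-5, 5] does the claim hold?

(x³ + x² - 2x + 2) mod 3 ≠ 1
Holds for: {-5, -3, -2, 0, 1, 3, 4}
Fails for: {-4, -1, 2, 5}

Answer: {-5, -3, -2, 0, 1, 3, 4}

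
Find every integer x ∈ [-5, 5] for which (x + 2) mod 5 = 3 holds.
Holds for: {-4, 1}
Fails for: {-5, -3, -2, -1, 0, 2, 3, 4, 5}

Answer: {-4, 1}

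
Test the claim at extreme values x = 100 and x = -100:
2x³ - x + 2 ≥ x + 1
x = 100: LHS = 2·100³ - 100 + 2 = 1999902, RHS = 100 + 1 = 101; 1999902 ≥ 101 — holds
x = -100: LHS = 2·(-100)³ - (-100) + 2 = -1999898, RHS = (-100) + 1 = -99; -1999898 ≥ -99 — FAILS

Answer: Partially: holds for x = 100, fails for x = -100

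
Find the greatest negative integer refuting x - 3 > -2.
Testing negative integers from -1 downward:
x = -1: LHS = (-1) - 3 = -4; -4 > -2 — FAILS  ← closest negative counterexample to 0

Answer: x = -1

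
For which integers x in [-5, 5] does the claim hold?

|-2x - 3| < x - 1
Over all integers in [-5, 5], LHS − RHS is smallest at x = -1, where it equals 3:
x = -1: LHS = |-2·(-1) - 3| = |-1| = 1, RHS = (-1) - 1 = -2; 1 < -2 — FAILS
At the ends of the range:
x = -5: LHS = |-2·(-5) - 3| = |7| = 7, RHS = (-5) - 1 = -6; 7 < -6 — FAILS
x = 5: LHS = |-2·5 - 3| = |-13| = 13, RHS = 5 - 1 = 4; 13 < 4 — FAILS
Hence LHS − RHS is never negative, i.e. LHS ≥ RHS throughout, so the claimed relation (<) fails for every integer in [-5, 5].

Answer: None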